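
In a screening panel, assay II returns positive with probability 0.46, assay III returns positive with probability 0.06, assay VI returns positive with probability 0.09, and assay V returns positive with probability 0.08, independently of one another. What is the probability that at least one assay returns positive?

P(none) = (1 − 0.46) × (1 − 0.06) × (1 − 0.09) × (1 − 0.08) = 0.54 × 0.94 × 0.91 × 0.92 = 0.42496272
P(at least one) = 1 − 0.42496272 = 0.57503728

0.57503728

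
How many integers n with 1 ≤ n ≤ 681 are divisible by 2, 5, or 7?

447

Apply inclusion-exclusion:
340 + 136 + 97 − 68 − 48 − 19 + 9 = 447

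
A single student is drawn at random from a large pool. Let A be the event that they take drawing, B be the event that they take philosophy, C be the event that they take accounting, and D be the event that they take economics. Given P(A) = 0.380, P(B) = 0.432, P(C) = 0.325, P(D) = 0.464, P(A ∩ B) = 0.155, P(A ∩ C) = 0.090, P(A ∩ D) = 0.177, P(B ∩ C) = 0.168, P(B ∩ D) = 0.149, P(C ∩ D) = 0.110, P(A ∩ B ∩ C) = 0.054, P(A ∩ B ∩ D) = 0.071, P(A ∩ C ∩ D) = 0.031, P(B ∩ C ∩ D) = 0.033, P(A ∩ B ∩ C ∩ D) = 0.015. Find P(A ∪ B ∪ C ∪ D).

Inclusion–exclusion gives
P(A ∪ B ∪ C ∪ D) = 0.380 + 0.432 + 0.325 + 0.464 − 0.155 − 0.090 − 0.177 − 0.168 − 0.149 − 0.110 + 0.054 + 0.071 + 0.031 + 0.033 − 0.015 = 0.926

0.926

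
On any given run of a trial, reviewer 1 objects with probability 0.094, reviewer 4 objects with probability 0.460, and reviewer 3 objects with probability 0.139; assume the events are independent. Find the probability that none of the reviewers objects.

0.42123564

Independence gives P(none) = ∏(1 − pᵢ).
P(none) = (1 − 0.094) × (1 − 0.460) × (1 − 0.139) = 0.906 × 0.540 × 0.861 = 0.42123564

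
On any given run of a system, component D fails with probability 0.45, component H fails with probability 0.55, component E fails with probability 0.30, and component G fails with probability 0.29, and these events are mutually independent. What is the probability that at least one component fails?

0.8769925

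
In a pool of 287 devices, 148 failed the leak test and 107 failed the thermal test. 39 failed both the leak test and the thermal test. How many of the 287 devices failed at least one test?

216

By inclusion–exclusion:
|at least one| = 148 + 107 − 39 = 216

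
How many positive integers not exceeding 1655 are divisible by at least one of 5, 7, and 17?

587

Apply inclusion-exclusion:
⌊1655/5⌋ + ⌊1655/7⌋ + ⌊1655/17⌋ − ⌊1655/35⌋ − ⌊1655/85⌋ − ⌊1655/119⌋ + ⌊1655/595⌋ = 331 + 236 + 97 − 47 − 19 − 13 + 2 = 587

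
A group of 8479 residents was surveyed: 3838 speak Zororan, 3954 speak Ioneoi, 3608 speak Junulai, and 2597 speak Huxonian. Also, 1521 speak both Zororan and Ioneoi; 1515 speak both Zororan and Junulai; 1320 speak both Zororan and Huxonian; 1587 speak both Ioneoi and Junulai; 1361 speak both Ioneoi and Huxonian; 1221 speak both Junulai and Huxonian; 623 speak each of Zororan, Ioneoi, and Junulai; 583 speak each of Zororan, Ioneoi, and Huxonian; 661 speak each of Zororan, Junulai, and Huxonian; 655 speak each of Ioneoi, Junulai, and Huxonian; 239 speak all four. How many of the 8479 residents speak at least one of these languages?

|at least one| = 3838 + 3954 + 3608 + 2597 − 1521 − 1515 − 1320 − 1587 − 1361 − 1221 + 623 + 583 + 661 + 655 − 239 = 7755

7755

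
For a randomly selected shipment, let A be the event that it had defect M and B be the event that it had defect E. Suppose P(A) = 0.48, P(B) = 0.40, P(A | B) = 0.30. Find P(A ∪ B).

0.76

P(A ∩ B) = P(B)·P(A|B) = 0.40 × 0.30 = 0.12
By inclusion-exclusion,
P(A ∪ B) = 0.48 + 0.40 − 0.12 = 0.76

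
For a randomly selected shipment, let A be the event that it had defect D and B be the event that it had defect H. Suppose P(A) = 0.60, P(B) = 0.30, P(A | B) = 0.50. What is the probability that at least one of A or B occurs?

0.75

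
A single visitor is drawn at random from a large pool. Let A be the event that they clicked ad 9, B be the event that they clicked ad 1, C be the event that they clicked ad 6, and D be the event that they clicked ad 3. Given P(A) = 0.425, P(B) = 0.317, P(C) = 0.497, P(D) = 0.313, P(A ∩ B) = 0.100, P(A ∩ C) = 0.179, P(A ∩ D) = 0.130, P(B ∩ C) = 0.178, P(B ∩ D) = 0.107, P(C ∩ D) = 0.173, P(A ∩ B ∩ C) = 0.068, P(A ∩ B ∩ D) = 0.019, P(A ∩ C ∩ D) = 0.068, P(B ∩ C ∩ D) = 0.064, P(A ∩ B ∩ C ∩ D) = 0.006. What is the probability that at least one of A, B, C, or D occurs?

P(A ∪ B ∪ C ∪ D) = 0.425 + 0.317 + 0.497 + 0.313 − 0.100 − 0.179 − 0.130 − 0.178 − 0.107 − 0.173 + 0.068 + 0.019 + 0.068 + 0.064 − 0.006 = 0.898

0.898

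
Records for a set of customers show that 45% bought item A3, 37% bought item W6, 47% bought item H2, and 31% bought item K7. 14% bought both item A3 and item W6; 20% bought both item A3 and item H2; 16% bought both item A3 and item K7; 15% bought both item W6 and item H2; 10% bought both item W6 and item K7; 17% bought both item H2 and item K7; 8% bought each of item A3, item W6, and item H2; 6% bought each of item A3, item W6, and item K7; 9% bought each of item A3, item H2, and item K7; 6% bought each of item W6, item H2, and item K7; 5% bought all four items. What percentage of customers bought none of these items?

8%

Using inclusion–exclusion:
P(union) = 45 + 37 + 47 + 31 − 14 − 20 − 16 − 15 − 10 − 17 + 8 + 6 + 9 + 6 − 5 = 92%
P(none) = 100% − 92% = 8%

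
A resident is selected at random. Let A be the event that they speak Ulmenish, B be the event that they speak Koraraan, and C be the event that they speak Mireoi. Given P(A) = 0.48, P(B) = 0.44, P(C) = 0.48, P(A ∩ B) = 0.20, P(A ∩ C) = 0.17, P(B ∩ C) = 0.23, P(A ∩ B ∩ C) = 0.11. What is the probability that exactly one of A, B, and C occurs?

P(exactly one) = 0.48 + 0.44 + 0.48 − 2·0.20 − 2·0.17 − 2·0.23 + 3·0.11 = 0.53

0.53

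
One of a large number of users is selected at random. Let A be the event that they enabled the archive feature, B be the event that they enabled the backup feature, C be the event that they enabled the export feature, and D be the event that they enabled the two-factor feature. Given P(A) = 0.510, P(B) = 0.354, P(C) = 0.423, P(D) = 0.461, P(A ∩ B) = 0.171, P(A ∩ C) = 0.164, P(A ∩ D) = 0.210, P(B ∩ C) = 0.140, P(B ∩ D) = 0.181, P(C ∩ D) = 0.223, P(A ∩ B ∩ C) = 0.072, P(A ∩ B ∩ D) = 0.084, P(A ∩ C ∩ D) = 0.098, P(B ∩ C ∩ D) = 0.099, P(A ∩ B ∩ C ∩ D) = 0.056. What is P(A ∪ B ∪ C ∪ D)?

0.956

P(A ∪ B ∪ C ∪ D) = 0.510 + 0.354 + 0.423 + 0.461 − 0.171 − 0.164 − 0.210 − 0.140 − 0.181 − 0.223 + 0.072 + 0.084 + 0.098 + 0.099 − 0.056 = 0.956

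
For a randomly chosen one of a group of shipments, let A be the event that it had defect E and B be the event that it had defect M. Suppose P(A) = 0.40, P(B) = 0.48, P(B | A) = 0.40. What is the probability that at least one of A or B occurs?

P(A ∩ B) = P(A)·P(B|A) = 0.40 × 0.40 = 0.16
Using inclusion–exclusion:
P(A ∪ B) = 0.40 + 0.48 − 0.16 = 0.72

0.72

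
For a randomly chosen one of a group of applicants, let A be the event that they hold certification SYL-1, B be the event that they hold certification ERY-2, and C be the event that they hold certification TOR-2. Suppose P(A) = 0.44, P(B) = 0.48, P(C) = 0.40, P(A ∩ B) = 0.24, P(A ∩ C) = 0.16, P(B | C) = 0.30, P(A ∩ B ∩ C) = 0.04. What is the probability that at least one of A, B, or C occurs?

P(B ∩ C) = P(C)·P(B|C) = 0.40 × 0.30 = 0.12
Using inclusion–exclusion:
P(A ∪ B ∪ C) = 0.44 + 0.48 + 0.40 − 0.24 − 0.16 − 0.12 + 0.04 = 0.84

0.84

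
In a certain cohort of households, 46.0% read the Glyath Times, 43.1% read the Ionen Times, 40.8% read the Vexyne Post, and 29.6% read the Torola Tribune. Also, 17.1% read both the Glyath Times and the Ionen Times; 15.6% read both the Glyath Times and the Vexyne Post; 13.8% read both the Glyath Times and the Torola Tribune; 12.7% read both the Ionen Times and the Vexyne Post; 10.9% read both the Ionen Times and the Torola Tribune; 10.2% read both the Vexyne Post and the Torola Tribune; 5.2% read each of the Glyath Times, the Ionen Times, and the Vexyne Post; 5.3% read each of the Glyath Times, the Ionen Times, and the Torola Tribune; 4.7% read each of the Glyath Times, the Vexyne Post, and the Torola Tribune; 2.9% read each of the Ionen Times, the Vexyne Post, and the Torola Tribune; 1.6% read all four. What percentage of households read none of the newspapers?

By inclusion-exclusion,
P(union) = 46.0 + 43.1 + 40.8 + 29.6 − 17.1 − 15.6 − 13.8 − 12.7 − 10.9 − 10.2 + 5.2 + 5.3 + 4.7 + 2.9 − 1.6 = 95.7%
P(none) = 100% − 95.7% = 4.3%

4.3%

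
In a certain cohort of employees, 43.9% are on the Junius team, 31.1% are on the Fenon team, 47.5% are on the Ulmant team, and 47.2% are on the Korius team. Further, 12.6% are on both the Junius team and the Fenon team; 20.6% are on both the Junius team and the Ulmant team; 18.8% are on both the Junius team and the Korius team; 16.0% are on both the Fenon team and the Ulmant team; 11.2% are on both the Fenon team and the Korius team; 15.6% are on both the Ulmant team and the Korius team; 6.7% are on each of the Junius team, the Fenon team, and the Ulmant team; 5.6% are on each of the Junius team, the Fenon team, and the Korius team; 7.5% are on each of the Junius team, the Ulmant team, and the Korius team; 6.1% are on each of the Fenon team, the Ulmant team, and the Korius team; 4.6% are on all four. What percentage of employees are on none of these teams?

3.8%

By inclusion-exclusion,
P(at least one) = 43.9 + 31.1 + 47.5 + 47.2 − 12.6 − 20.6 − 18.8 − 16.0 − 11.2 − 15.6 + 6.7 + 5.6 + 7.5 + 6.1 − 4.6 = 96.2%
P(none) = 100% − 96.2% = 3.8%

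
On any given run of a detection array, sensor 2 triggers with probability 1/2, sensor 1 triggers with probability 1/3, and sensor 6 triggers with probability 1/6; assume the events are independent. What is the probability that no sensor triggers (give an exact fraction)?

5/18

P(none) = (1 − 1/2) × (1 − 1/3) × (1 − 1/6) = 1/2 × 2/3 × 5/6 = 5/18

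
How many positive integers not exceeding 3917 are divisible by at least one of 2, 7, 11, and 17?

2481

Using inclusion–exclusion:
1958 + 559 + 356 + 230 − 279 − 178 − 115 − 50 − 32 − 20 + 25 + 16 + 10 + 2 − 1 = 2481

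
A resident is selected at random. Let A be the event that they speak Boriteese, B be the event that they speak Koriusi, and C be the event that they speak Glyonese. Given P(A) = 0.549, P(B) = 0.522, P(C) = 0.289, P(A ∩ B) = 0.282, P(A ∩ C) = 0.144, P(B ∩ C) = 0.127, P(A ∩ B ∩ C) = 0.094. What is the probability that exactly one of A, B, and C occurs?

0.536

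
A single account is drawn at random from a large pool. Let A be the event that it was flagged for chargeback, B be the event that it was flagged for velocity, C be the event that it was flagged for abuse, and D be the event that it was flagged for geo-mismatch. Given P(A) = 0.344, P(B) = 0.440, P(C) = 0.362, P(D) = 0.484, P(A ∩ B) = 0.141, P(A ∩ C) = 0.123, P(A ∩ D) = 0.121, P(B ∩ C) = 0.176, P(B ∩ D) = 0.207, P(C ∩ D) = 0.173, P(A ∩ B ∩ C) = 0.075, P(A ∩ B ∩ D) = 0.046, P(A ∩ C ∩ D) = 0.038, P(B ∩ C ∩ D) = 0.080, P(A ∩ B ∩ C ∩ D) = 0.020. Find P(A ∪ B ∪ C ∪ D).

0.908

By inclusion-exclusion,
P(A ∪ B ∪ C ∪ D) = 0.344 + 0.440 + 0.362 + 0.484 − 0.141 − 0.123 − 0.121 − 0.176 − 0.207 − 0.173 + 0.075 + 0.046 + 0.038 + 0.080 − 0.020 = 0.908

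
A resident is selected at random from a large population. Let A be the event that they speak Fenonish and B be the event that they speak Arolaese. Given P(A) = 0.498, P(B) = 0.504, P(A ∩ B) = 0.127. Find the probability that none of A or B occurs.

0.125

By inclusion-exclusion,
P(A ∪ B) = 0.498 + 0.504 − 0.127 = 0.875
P(none) = 1 − 0.875 = 0.125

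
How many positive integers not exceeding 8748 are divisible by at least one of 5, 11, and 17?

floor(8748/5) + floor(8748/11) + floor(8748/17) − floor(8748/55) − floor(8748/85) − floor(8748/187) + floor(8748/935) = 1749 + 795 + 514 − 159 − 102 − 46 + 9 = 2760

2760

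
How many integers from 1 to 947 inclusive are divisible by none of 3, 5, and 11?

460

Using inclusion–exclusion:
315 + 189 + 86 − 63 − 28 − 17 + 5 = 487
947 − 487 = 460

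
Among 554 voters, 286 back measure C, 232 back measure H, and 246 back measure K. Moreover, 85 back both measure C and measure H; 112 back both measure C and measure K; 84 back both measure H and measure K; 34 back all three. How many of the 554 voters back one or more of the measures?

|union| = 286 + 232 + 246 − 85 − 112 − 84 + 34 = 517

517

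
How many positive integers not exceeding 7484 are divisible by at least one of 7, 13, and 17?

1911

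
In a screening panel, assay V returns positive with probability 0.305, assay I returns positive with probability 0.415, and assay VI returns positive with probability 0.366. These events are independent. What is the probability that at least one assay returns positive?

P(none) = (1 − 0.305) × (1 − 0.415) × (1 − 0.366) = 0.695 × 0.585 × 0.634 = 0.25776855
P(at least one) = 1 − 0.25776855 = 0.74223145

0.74223145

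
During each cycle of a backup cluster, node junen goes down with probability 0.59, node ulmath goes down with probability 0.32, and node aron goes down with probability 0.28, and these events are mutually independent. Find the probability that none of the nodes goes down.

0.200736

P(none) = (1 − 0.59) × (1 − 0.32) × (1 − 0.28) = 0.41 × 0.68 × 0.72 = 0.200736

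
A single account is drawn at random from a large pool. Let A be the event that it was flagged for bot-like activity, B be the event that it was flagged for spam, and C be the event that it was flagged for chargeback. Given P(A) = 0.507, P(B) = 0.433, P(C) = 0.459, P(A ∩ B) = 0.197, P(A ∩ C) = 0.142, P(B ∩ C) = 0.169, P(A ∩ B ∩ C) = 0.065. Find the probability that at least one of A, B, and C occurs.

0.956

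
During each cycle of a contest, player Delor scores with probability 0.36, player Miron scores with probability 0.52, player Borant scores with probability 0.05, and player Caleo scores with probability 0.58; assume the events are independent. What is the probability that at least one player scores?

0.8774272

Independence gives P(none) = ∏(1 − pᵢ).
P(none) = (1 − 0.36) × (1 − 0.52) × (1 − 0.05) × (1 − 0.58) = 0.64 × 0.48 × 0.95 × 0.42 = 0.1225728
P(at least one) = 1 − 0.1225728 = 0.8774272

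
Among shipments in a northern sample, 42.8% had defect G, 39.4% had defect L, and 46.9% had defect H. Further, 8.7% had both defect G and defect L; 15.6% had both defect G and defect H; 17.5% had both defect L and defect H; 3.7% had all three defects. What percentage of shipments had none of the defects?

By inclusion-exclusion,
P(≥1) = 42.8 + 39.4 + 46.9 − 8.7 − 15.6 − 17.5 + 3.7 = 91.0%
P(none) = 100% − 91.0% = 9.0%

9.0%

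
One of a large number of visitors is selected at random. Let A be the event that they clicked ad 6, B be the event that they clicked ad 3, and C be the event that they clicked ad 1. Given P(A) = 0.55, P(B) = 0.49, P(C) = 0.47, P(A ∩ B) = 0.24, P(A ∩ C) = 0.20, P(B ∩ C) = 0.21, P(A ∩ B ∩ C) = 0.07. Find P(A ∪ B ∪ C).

Apply inclusion-exclusion:
P(A ∪ B ∪ C) = 0.55 + 0.49 + 0.47 − 0.24 − 0.20 − 0.21 + 0.07 = 0.93

0.93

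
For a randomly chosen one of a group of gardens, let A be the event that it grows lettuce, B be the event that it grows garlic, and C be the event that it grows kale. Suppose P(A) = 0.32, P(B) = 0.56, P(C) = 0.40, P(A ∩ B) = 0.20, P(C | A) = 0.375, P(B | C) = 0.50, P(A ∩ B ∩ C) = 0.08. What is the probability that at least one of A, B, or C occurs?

0.84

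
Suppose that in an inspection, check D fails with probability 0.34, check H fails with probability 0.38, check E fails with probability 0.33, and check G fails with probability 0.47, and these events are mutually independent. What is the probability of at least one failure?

P(none) = (1 − 0.34) × (1 − 0.38) × (1 − 0.33) × (1 − 0.47) = 0.66 × 0.62 × 0.67 × 0.53 = 0.14530692
P(at least one) = 1 − 0.14530692 = 0.85469308

0.85469308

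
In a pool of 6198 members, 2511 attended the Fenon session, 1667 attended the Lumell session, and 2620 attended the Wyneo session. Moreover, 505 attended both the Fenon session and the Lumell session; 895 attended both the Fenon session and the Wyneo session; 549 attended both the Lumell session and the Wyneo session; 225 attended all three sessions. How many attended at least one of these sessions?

5074

By inclusion-exclusion,
|union| = 2511 + 1667 + 2620 − 505 − 895 − 549 + 225 = 5074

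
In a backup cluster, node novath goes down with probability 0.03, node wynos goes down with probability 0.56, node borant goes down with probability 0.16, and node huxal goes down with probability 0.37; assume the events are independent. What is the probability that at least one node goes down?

Since the events are independent, P(none) is the product of the individual non-occurrence probabilities.
P(none) = (1 − 0.03) × (1 − 0.56) × (1 − 0.16) × (1 − 0.37) = 0.97 × 0.44 × 0.84 × 0.63 = 0.22586256
P(at least one) = 1 − 0.22586256 = 0.77413744

0.77413744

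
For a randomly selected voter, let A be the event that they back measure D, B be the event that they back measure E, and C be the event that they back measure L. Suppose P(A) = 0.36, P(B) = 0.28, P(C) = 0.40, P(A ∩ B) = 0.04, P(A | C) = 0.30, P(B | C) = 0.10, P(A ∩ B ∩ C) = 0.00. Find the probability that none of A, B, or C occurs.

0.16

P(A ∩ C) = P(C)·P(A|C) = 0.40 × 0.30 = 0.12
P(B ∩ C) = P(C)·P(B|C) = 0.40 × 0.10 = 0.04
P(A ∪ B ∪ C) = 0.36 + 0.28 + 0.40 − 0.04 − 0.12 − 0.04 + 0.00 = 0.84
P(none) = 1 − 0.84 = 0.16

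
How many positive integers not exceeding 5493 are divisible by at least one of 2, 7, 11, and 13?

By inclusion–exclusion:
2746 + 784 + 499 + 422 − 392 − 249 − 211 − 71 − 60 − 38 + 35 + 30 + 19 + 5 − 2 = 3517

3517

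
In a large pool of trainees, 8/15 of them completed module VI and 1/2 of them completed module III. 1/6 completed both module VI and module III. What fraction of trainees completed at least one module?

P(union) = 8/15 + 1/2 − 1/6 = 13/15

13/15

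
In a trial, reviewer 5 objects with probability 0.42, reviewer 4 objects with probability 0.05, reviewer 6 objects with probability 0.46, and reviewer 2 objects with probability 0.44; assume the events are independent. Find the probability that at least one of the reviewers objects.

P(none) = (1 − 0.42) × (1 − 0.05) × (1 − 0.46) × (1 − 0.44) = 0.58 × 0.95 × 0.54 × 0.56 = 0.1666224
P(at least one) = 1 − 0.1666224 = 0.8333776

0.8333776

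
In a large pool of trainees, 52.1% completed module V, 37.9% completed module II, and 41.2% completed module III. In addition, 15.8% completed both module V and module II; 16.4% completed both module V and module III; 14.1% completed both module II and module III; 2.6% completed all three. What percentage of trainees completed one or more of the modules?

87.5%

P(union) = 52.1 + 37.9 + 41.2 − 15.8 − 16.4 − 14.1 + 2.6 = 87.5%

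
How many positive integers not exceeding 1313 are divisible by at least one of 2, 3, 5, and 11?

994

Inclusion–exclusion gives
⌊1313/2⌋ + ⌊1313/3⌋ + ⌊1313/5⌋ + ⌊1313/11⌋ − ⌊1313/6⌋ − ⌊1313/10⌋ − ⌊1313/22⌋ − ⌊1313/15⌋ − ⌊1313/33⌋ − ⌊1313/55⌋ + ⌊1313/30⌋ + ⌊1313/66⌋ + ⌊1313/110⌋ + ⌊1313/165⌋ − ⌊1313/330⌋ = 656 + 437 + 262 + 119 − 218 − 131 − 59 − 87 − 39 − 23 + 43 + 19 + 11 + 7 − 3 = 994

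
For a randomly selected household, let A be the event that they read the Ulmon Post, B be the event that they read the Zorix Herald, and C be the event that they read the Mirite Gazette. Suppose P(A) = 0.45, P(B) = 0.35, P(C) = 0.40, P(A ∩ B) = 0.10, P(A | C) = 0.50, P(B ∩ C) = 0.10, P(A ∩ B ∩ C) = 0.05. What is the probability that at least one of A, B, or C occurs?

0.85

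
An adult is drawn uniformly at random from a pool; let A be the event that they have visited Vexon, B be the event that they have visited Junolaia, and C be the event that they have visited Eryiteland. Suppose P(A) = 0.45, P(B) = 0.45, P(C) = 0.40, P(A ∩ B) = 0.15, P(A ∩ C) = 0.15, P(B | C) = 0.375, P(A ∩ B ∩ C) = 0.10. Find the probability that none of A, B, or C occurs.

P(B ∩ C) = P(C)·P(B|C) = 0.40 × 0.375 = 0.15
Using inclusion–exclusion:
P(A ∪ B ∪ C) = 0.45 + 0.45 + 0.40 − 0.15 − 0.15 − 0.15 + 0.10 = 0.95
P(none) = 1 − 0.95 = 0.05

0.05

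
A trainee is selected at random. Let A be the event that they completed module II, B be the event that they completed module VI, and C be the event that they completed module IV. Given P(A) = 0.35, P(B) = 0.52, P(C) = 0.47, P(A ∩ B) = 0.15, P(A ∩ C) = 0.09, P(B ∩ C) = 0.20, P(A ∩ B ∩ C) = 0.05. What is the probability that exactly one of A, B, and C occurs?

Using the inclusion–exclusion count for exactly one event:
P(exactly one) = 0.35 + 0.52 + 0.47 − 2·0.15 − 2·0.09 − 2·0.20 + 3·0.05 = 0.61

0.61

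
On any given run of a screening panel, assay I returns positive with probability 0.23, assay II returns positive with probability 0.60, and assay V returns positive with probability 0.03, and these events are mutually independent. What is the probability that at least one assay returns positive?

0.70124

P(none) = (1 − 0.23) × (1 − 0.60) × (1 − 0.03) = 0.77 × 0.40 × 0.97 = 0.29876
P(at least one) = 1 − 0.29876 = 0.70124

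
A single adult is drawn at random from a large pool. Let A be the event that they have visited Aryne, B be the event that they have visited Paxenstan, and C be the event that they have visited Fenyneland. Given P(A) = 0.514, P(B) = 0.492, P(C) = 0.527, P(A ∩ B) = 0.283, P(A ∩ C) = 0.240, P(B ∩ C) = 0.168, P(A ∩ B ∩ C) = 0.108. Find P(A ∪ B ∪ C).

0.950

Inclusion–exclusion gives
P(A ∪ B ∪ C) = 0.514 + 0.492 + 0.527 − 0.283 − 0.240 − 0.168 + 0.108 = 0.950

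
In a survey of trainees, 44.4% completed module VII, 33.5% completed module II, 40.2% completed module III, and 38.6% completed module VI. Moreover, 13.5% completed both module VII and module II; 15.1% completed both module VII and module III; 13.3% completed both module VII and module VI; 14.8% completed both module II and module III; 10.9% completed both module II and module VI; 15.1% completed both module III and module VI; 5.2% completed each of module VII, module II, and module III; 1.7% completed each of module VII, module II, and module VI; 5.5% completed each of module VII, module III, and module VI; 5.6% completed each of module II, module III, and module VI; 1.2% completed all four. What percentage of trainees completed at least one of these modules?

P(≥1) = 44.4 + 33.5 + 40.2 + 38.6 − 13.5 − 15.1 − 13.3 − 14.8 − 10.9 − 15.1 + 5.2 + 1.7 + 5.5 + 5.6 − 1.2 = 90.8%

90.8%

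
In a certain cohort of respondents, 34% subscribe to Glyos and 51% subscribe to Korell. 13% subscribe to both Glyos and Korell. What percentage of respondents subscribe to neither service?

28%

Apply inclusion-exclusion:
P(≥1) = 34 + 51 − 13 = 72%
P(none) = 100% − 72% = 28%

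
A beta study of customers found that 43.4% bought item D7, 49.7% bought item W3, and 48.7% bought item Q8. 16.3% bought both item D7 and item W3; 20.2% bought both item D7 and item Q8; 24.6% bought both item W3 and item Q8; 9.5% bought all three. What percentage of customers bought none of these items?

9.8%

Apply inclusion-exclusion:
P(at least one) = 43.4 + 49.7 + 48.7 − 16.3 − 20.2 − 24.6 + 9.5 = 90.2%
P(none) = 100% − 90.2% = 9.8%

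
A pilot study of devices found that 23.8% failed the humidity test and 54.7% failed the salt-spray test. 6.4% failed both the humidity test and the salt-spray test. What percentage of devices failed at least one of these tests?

Inclusion–exclusion gives
P(≥1) = 23.8 + 54.7 − 6.4 = 72.1%

72.1%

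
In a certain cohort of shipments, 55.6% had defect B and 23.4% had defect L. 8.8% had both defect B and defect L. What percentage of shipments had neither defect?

29.8%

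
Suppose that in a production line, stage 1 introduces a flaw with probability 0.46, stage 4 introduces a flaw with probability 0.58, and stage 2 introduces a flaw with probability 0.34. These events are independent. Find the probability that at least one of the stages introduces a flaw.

0.850312

P(none) = (1 − 0.46) × (1 − 0.58) × (1 − 0.34) = 0.54 × 0.42 × 0.66 = 0.149688
P(at least one) = 1 − 0.149688 = 0.850312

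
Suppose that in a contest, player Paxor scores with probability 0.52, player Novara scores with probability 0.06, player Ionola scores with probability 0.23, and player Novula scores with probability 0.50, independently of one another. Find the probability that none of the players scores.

0.173712

P(none) = (1 − 0.52) × (1 − 0.06) × (1 − 0.23) × (1 − 0.50) = 0.48 × 0.94 × 0.77 × 0.50 = 0.173712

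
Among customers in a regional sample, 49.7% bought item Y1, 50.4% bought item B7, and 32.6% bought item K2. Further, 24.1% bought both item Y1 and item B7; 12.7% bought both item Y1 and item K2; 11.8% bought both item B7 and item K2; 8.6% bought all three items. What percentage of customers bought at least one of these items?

92.7%

Inclusion–exclusion gives
P(at least one) = 49.7 + 50.4 + 32.6 − 24.1 − 12.7 − 11.8 + 8.6 = 92.7%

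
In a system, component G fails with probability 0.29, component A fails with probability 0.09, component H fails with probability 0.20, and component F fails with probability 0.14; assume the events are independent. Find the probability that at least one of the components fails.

P(none) = (1 − 0.29) × (1 − 0.09) × (1 − 0.20) × (1 − 0.14) = 0.71 × 0.91 × 0.80 × 0.86 = 0.4445168
P(at least one) = 1 − 0.4445168 = 0.5554832

0.5554832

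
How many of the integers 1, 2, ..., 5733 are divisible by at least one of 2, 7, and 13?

2866 + 819 + 441 − 409 − 220 − 63 + 31 = 3465

3465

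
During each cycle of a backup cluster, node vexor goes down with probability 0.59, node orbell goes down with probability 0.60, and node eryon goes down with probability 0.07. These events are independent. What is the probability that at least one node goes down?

P(none) = (1 − 0.59) × (1 − 0.60) × (1 − 0.07) = 0.41 × 0.40 × 0.93 = 0.15252
P(at least one) = 1 − 0.15252 = 0.84748

0.84748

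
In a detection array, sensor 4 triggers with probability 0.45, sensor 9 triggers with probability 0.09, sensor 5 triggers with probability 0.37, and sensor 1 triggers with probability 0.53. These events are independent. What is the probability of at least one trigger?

P(none) = (1 − 0.45) × (1 − 0.09) × (1 − 0.37) × (1 − 0.53) = 0.55 × 0.91 × 0.63 × 0.47 = 0.14819805
P(at least one) = 1 − 0.14819805 = 0.85180195

0.85180195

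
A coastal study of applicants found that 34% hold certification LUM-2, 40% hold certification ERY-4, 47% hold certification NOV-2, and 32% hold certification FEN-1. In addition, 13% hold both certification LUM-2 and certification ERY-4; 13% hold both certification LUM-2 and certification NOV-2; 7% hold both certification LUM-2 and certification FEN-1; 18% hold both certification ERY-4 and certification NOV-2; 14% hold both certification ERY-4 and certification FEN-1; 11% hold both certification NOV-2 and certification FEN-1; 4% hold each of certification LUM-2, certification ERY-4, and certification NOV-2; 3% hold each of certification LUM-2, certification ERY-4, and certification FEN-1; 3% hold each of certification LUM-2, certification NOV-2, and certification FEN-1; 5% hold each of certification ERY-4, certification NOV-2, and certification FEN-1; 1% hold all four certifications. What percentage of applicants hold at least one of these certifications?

Using inclusion–exclusion:
P(union) = 34 + 40 + 47 + 32 − 13 − 13 − 7 − 18 − 14 − 11 + 4 + 3 + 3 + 5 − 1 = 91%

91%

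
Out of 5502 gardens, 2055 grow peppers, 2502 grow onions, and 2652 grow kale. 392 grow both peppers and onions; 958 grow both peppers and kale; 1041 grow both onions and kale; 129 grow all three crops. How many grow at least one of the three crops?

4947

N(≥1) = 2055 + 2502 + 2652 − 392 − 958 − 1041 + 129 = 4947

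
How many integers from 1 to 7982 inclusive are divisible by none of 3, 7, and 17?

Apply inclusion-exclusion:
2660 + 1140 + 469 − 380 − 156 − 67 + 22 = 3688
7982 − 3688 = 4294

4294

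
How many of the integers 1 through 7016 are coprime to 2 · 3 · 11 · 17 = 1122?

By inclusion–exclusion:
3508 + 2338 + 637 + 412 − 1169 − 318 − 206 − 212 − 137 − 37 + 106 + 68 + 18 + 12 − 6 = 5014
7016 − 5014 = 2002

2002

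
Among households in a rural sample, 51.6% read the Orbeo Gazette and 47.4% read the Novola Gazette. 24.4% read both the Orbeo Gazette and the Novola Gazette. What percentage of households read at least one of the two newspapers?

By inclusion–exclusion:
P(≥1) = 51.6 + 47.4 − 24.4 = 74.6%

74.6%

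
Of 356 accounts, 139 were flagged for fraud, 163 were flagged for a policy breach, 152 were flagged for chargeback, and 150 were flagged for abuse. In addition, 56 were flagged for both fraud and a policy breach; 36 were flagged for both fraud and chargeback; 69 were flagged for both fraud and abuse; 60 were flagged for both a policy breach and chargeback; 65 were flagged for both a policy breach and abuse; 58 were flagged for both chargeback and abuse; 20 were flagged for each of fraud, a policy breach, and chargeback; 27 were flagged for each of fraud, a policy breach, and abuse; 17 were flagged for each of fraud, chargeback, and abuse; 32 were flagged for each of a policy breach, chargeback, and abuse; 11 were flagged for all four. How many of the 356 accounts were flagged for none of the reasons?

11

N(≥1) = 139 + 163 + 152 + 150 − 56 − 36 − 69 − 60 − 65 − 58 + 20 + 27 + 17 + 32 − 11 = 345
None: 356 − 345 = 11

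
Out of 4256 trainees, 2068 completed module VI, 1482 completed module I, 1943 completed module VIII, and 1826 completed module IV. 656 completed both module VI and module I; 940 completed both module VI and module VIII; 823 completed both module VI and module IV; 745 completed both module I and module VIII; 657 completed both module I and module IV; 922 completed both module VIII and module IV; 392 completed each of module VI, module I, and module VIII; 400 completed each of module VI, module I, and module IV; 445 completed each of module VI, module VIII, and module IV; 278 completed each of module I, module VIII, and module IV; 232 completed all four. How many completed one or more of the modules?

3859

|union| = 2068 + 1482 + 1943 + 1826 − 656 − 940 − 823 − 745 − 657 − 922 + 392 + 400 + 445 + 278 − 232 = 3859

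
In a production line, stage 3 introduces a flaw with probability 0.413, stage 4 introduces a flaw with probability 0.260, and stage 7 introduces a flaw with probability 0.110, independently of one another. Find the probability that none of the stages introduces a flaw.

0.3865982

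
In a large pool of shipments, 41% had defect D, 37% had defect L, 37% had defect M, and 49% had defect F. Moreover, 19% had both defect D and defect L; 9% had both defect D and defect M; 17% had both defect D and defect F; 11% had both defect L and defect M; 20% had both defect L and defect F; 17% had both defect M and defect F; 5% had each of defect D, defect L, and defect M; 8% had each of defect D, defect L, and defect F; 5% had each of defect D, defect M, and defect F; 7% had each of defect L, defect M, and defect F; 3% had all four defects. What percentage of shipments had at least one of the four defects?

P(at least one) = 41 + 37 + 37 + 49 − 19 − 9 − 17 − 11 − 20 − 17 + 5 + 8 + 5 + 7 − 3 = 93%

93%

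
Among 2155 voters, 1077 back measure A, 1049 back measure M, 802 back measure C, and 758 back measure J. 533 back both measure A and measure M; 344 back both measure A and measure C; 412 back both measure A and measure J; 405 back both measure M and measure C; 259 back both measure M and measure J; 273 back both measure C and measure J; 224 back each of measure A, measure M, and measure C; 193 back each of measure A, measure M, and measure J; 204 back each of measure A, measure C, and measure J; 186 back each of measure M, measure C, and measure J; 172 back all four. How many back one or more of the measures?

2095

By inclusion-exclusion,
|at least one| = 1077 + 1049 + 802 + 758 − 533 − 344 − 412 − 405 − 259 − 273 + 224 + 193 + 204 + 186 − 172 = 2095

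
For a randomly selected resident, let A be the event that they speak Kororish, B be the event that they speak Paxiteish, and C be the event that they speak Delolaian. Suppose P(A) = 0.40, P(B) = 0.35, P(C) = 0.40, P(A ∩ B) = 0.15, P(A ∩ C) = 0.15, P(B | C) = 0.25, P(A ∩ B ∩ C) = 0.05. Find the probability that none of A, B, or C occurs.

P(B ∩ C) = P(C)·P(B|C) = 0.40 × 0.25 = 0.10
By inclusion-exclusion,
P(A ∪ B ∪ C) = 0.40 + 0.35 + 0.40 − 0.15 − 0.15 − 0.10 + 0.05 = 0.80
P(none) = 1 − 0.80 = 0.20

0.20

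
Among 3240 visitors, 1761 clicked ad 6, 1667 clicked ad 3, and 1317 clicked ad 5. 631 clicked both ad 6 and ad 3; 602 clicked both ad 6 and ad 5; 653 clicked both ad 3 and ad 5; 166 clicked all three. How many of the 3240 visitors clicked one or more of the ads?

|union| = 1761 + 1667 + 1317 − 631 − 602 − 653 + 166 = 3025

3025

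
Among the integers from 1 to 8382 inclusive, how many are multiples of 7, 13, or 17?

⌊8382/7⌋ + ⌊8382/13⌋ + ⌊8382/17⌋ − ⌊8382/91⌋ − ⌊8382/119⌋ − ⌊8382/221⌋ + ⌊8382/1547⌋ = 1197 + 644 + 493 − 92 − 70 − 37 + 5 = 2140

2140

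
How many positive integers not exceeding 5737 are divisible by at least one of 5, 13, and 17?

1750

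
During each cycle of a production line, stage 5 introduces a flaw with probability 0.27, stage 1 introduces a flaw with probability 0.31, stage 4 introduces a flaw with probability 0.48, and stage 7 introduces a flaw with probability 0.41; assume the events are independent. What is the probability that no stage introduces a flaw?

P(none) = (1 − 0.27) × (1 − 0.31) × (1 − 0.48) × (1 − 0.41) = 0.73 × 0.69 × 0.52 × 0.59 = 0.15453516

0.15453516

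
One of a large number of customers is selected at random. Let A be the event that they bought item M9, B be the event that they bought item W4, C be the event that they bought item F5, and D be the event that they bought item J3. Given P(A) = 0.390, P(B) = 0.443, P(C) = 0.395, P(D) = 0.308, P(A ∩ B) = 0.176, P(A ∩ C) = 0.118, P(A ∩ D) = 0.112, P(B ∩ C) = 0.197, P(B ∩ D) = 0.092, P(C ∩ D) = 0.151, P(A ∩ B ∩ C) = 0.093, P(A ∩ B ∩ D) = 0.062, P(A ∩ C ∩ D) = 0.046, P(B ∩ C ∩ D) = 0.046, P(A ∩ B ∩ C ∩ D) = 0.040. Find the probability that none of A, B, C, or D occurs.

0.103

By inclusion-exclusion,
P(A ∪ B ∪ C ∪ D) = 0.390 + 0.443 + 0.395 + 0.308 − 0.176 − 0.118 − 0.112 − 0.197 − 0.092 − 0.151 + 0.093 + 0.062 + 0.046 + 0.046 − 0.040 = 0.897
P(none) = 1 − 0.897 = 0.103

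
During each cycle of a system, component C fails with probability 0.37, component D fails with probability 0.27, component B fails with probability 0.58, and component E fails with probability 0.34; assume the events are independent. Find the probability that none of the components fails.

P(none) = (1 − 0.37) × (1 − 0.27) × (1 − 0.58) × (1 − 0.34) = 0.63 × 0.73 × 0.42 × 0.66 = 0.12748428

0.12748428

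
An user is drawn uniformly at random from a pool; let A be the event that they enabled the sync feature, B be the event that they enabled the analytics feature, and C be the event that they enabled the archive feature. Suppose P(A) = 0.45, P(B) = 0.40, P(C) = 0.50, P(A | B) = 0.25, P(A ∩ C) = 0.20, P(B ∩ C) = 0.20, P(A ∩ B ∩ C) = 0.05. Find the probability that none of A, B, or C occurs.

0.10

P(A ∩ B) = P(B)·P(A|B) = 0.40 × 0.25 = 0.10
Apply inclusion-exclusion:
P(A ∪ B ∪ C) = 0.45 + 0.40 + 0.50 − 0.10 − 0.20 − 0.20 + 0.05 = 0.90
P(none) = 1 − 0.90 = 0.10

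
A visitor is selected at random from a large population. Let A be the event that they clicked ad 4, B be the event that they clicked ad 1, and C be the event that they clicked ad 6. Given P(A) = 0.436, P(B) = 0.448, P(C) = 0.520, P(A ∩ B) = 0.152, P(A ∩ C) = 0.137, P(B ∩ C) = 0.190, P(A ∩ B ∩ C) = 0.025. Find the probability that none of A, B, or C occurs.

P(A ∪ B ∪ C) = 0.436 + 0.448 + 0.520 − 0.152 − 0.137 − 0.190 + 0.025 = 0.950
P(none) = 1 − 0.950 = 0.050

0.050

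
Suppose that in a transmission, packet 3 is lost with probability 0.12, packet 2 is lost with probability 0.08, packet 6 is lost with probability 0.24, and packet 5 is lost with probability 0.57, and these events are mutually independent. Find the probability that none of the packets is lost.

Since the events are independent, P(none) is the product of the individual non-occurrence probabilities.
P(none) = (1 − 0.12) × (1 − 0.08) × (1 − 0.24) × (1 − 0.57) = 0.88 × 0.92 × 0.76 × 0.43 = 0.26457728

0.26457728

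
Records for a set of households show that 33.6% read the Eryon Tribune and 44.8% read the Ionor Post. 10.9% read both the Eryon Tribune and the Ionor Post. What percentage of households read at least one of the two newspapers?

By inclusion-exclusion,
P(at least one) = 33.6 + 44.8 − 10.9 = 67.5%

67.5%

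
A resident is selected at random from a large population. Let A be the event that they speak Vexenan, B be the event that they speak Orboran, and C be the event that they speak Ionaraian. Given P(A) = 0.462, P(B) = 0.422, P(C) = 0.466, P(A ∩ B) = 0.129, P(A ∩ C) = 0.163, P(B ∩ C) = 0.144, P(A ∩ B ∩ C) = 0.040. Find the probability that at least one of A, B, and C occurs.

Apply inclusion-exclusion:
P(A ∪ B ∪ C) = 0.462 + 0.422 + 0.466 − 0.129 − 0.163 − 0.144 + 0.040 = 0.954

0.954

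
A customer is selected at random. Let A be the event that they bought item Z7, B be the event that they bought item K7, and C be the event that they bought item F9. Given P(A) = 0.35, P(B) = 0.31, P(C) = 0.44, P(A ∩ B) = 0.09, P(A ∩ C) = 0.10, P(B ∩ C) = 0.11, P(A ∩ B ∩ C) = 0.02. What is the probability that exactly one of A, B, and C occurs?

P(exactly one) = 0.35 + 0.31 + 0.44 − 2·0.09 − 2·0.10 − 2·0.11 + 3·0.02 = 0.56

0.56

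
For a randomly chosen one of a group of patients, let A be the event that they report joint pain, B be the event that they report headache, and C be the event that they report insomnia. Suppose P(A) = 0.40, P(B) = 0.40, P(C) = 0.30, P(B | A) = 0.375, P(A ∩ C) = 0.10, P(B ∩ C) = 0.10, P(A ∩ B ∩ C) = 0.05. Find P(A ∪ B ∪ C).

0.80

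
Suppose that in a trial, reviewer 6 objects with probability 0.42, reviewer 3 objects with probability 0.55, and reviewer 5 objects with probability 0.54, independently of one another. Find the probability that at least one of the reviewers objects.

0.87994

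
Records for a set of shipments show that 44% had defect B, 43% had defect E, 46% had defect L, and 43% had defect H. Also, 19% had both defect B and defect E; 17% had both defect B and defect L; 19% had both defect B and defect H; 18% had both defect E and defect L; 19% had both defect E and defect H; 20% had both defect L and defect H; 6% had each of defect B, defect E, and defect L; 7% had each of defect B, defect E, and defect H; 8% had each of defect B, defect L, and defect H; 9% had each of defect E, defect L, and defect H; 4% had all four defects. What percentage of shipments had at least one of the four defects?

90%

P(≥1) = 44 + 43 + 46 + 43 − 19 − 17 − 19 − 18 − 19 − 20 + 6 + 7 + 8 + 9 − 4 = 90%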